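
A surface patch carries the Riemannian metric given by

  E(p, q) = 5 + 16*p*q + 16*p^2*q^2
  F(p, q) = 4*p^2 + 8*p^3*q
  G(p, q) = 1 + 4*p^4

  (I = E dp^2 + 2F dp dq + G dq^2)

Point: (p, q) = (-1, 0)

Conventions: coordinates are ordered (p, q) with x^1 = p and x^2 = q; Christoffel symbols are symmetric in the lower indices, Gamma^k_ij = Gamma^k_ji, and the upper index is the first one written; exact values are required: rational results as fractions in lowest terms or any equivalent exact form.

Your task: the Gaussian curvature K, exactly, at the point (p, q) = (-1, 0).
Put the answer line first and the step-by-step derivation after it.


Answer: K = -16/81

E = 5, F = 4, G = 5, EG - F^2 = 9 at the point
E_p = 0, E_q = -16, F_p = -8, F_q = -8, G_p = -16, G_q = 0
E_qq = 32, F_pq = 24, G_pp = 48
Apply the Brioschi formula K = (det M1 - det M2)/(EG - F^2)^2 over the derivative matrices of E, F, G.
M1 = [[-E_qq/2 + F_pq - G_pp/2, E_p/2, F_p - E_q/2], [F_q - G_p/2, E, F], [G_q/2, F, G]] = [[-16, 0, 0], [0, 5, 4], [0, 4, 5]]; det M1 = -144
M2 = [[0, E_q/2, G_p/2], [E_q/2, E, F], [G_p/2, F, G]] = [[0, -8, -8], [-8, 5, 4], [-8, 4, 5]]; det M2 = -128
det M1 - det M2 = -16; K = -16 / (9)^2 = -16/81


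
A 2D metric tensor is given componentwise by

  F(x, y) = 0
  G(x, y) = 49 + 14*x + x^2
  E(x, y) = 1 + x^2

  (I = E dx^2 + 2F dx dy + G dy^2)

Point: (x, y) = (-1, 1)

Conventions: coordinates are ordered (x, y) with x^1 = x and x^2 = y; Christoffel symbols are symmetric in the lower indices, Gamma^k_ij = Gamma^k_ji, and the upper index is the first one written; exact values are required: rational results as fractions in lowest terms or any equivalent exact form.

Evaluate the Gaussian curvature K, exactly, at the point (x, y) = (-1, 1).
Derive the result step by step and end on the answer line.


E = 2, F = 0, G = 36, EG - F^2 = 72 at the point
E_x = -2, E_y = 0, F_x = 0, F_y = 0, G_x = 12, G_y = 0
E_yy = 0, F_xy = 0, G_xx = 2
By Brioschi, K is (det M1 - det M2) divided by (EG - F^2) squared.
M1 = [[-E_yy/2 + F_xy - G_xx/2, E_x/2, F_x - E_y/2], [F_y - G_x/2, E, F], [G_y/2, F, G]] = [[-1, -1, 0], [-6, 2, 0], [0, 0, 36]]; det M1 = -288
M2 = [[0, E_y/2, G_x/2], [E_y/2, E, F], [G_x/2, F, G]] = [[0, 0, 6], [0, 2, 0], [6, 0, 36]]; det M2 = -72
det M1 - det M2 = -216; K = -216 / (72)^2 = -1/24

Answer: K = -1/24


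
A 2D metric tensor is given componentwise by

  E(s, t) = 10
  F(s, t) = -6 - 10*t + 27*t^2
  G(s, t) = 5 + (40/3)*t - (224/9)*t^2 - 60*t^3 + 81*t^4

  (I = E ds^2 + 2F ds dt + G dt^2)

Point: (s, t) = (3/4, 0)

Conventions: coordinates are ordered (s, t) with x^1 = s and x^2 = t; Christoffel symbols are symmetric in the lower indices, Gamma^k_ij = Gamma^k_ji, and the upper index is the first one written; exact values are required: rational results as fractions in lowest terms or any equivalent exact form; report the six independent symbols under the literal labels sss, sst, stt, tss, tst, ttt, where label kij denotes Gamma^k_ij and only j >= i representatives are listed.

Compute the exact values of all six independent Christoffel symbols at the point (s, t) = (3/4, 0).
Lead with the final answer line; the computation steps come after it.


Answer: Gamma_sss = 0, Gamma_sst = 0, Gamma_stt = -5/7, Gamma_tss = 0, Gamma_tst = 0, Gamma_ttt = 10/21

E = 10, F = -6, G = 5 at the point
E_s = 0, E_t = 0, F_s = 0, F_t = -10, G_s = 0, G_t = 40/3
EG - F^2 = 14;  g^inv = (1/14) * [[5, 6], [6, 10]]
first-kind symbols [ij,l] = (1/2)(d_i g_jl + d_j g_il - d_l g_ij): [ss,s] = E_s/2 = 0, [ss,t] = F_s - E_t/2 = 0, [st,s] = E_t/2 = 0, [st,t] = G_s/2 = 0, [tt,s] = F_t - G_s/2 = -10, [tt,t] = G_t/2 = 20/3
Gamma^s_ij = (G*[ij,s] - F*[ij,t])/(EG - F^2), Gamma^t_ij = (E*[ij,t] - F*[ij,s])/(EG - F^2)


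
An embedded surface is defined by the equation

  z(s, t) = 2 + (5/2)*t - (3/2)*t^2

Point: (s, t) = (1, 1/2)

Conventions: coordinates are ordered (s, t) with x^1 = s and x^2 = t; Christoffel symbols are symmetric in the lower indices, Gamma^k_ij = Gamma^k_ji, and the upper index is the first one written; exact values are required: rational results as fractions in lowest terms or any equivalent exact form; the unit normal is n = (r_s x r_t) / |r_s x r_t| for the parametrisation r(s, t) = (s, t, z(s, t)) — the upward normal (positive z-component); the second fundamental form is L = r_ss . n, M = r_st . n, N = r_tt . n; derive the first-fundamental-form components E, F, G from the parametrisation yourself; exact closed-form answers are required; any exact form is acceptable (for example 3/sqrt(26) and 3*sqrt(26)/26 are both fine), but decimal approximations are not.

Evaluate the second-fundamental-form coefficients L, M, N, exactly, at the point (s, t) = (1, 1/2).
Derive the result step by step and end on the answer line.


z_s = 0, z_t = 1, z_ss = 0, z_st = 0, z_tt = -3
E = 1, F = 0, G = 2; answer radicand W^2 = 2
unnormalised second-form numerators: l = 0, m = 0, n = -3; L = l/sqrt(2), and similarly M = m/sqrt(W^2), N = n/sqrt(W^2)

Answer: L = 0, M = 0, N = -3*sqrt(2)/2


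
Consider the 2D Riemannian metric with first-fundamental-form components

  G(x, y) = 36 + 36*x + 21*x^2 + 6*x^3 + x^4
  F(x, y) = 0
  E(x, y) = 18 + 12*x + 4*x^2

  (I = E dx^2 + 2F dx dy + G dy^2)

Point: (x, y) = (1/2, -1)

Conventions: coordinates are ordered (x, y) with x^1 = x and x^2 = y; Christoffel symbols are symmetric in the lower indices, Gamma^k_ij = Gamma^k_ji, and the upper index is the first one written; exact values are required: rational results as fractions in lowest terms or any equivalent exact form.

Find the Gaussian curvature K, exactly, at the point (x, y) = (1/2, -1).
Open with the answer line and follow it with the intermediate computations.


Answer: K = -72/19375

E = 25, F = 0, G = 961/16, EG - F^2 = 24025/16 at the point
E_x = 16, E_y = 0, F_x = 0, F_y = 0, G_x = 62, G_y = 0
E_yy = 0, F_xy = 0, G_xx = 63
By Brioschi, K is (det M1 - det M2) divided by (EG - F^2) squared.
M1 = [[-E_yy/2 + F_xy - G_xx/2, E_x/2, F_x - E_y/2], [F_y - G_x/2, E, F], [G_y/2, F, G]] = [[-63/2, 8, 0], [-31, 25, 0], [0, 0, 961/16]]; det M1 = -1036919/32
M2 = [[0, E_y/2, G_x/2], [E_y/2, E, F], [G_x/2, F, G]] = [[0, 0, 31], [0, 25, 0], [31, 0, 961/16]]; det M2 = -24025
det M1 - det M2 = -268119/32; K = -268119/32 / (24025/16)^2 = -72/19375


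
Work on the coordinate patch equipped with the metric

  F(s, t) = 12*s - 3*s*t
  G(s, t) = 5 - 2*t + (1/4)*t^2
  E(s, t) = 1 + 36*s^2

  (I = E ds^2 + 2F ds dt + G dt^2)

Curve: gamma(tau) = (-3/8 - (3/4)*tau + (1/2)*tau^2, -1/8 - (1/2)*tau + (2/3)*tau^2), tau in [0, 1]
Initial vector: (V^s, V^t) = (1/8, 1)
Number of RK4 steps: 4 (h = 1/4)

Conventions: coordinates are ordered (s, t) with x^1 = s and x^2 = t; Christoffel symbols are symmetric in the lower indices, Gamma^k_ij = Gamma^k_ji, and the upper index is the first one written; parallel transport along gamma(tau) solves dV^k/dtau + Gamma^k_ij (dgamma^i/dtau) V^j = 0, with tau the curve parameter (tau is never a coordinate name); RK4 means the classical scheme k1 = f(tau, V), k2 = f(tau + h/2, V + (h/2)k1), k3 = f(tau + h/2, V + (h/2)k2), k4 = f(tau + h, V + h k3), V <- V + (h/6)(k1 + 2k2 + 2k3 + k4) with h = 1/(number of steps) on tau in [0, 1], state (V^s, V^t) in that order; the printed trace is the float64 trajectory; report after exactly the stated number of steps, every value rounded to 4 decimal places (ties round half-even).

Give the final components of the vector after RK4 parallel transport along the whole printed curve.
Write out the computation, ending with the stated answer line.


gamma'(tau) = (-3/4 + tau, -1/2 + (4/3)*tau); f(tau, V)^k = -Gamma^k_ij(gamma(tau)) gamma'^i(tau) V^j; h = 1/4; intermediate values shown to 6 dp
curve data and Christoffel symbols at the stage parameters:
  tau = 0.000000: gamma = (-0.375000, -0.125000), gamma' = (-0.750000, -0.500000); Gamma_sss = -1.308595, Gamma_sst = 0.000000, Gamma_stt = 0.109050, Gamma_tss = 1.199546, Gamma_tst = 0.000000, Gamma_ttt = -0.099962
  tau = 0.125000: gamma = (-0.460938, -0.177083), gamma' = (-0.625000, -0.333333); Gamma_sss = -1.275394, Gamma_sst = 0.000000, Gamma_stt = 0.106283, Gamma_tss = 0.963150, Gamma_tst = 0.000000, Gamma_ttt = -0.080263
  tau = 0.250000: gamma = (-0.531250, -0.208333), gamma' = (-0.500000, -0.166667); Gamma_sss = -1.226931, Gamma_sst = 0.000000, Gamma_stt = 0.102244, Gamma_tss = 0.809935, Gamma_tst = 0.000000, Gamma_ttt = -0.067495
  tau = 0.375000: gamma = (-0.585938, -0.218750), gamma' = (-0.375000, 0.000000); Gamma_sss = -1.184438, Gamma_sst = 0.000000, Gamma_stt = 0.098703, Gamma_tss = 0.710663, Gamma_tst = 0.000000, Gamma_ttt = -0.059222
  tau = 0.500000: gamma = (-0.625000, -0.208333), gamma' = (-0.250000, 0.166667); Gamma_sss = -1.154437, Gamma_sst = 0.000000, Gamma_stt = 0.096203, Gamma_tss = 0.647768, Gamma_tst = 0.000000, Gamma_ttt = -0.053981
  tau = 0.625000: gamma = (-0.648438, -0.177083), gamma' = (-0.125000, 0.333333); Gamma_sss = -1.138777, Gamma_sst = 0.000000, Gamma_stt = 0.094898, Gamma_tss = 0.611311, Gamma_tst = 0.000000, Gamma_ttt = -0.050943
  tau = 0.750000: gamma = (-0.656250, -0.125000), gamma' = (0.000000, 0.500000); Gamma_sss = -1.138126, Gamma_sst = 0.000000, Gamma_stt = 0.094844, Gamma_tss = 0.596161, Gamma_tst = 0.000000, Gamma_ttt = -0.049680
  tau = 0.875000: gamma = (-0.648438, -0.052083), gamma' = (0.125000, 0.666667); Gamma_sss = -1.153244, Gamma_sst = 0.000000, Gamma_stt = 0.096104, Gamma_tss = 0.600552, Gamma_tst = 0.000000, Gamma_ttt = -0.050046
  tau = 1.000000: gamma = (-0.625000, 0.041667), gamma' = (0.250000, 0.833333); Gamma_sss = -1.185483, Gamma_sst = 0.000000, Gamma_stt = 0.098790, Gamma_tss = 0.625672, Gamma_tst = 0.000000, Gamma_ttt = -0.052139
step 0: V^s = 0.1250, V^t = 1.0000
step 1: k1 = (-0.068156, 0.062476), k2 = (-0.057145, 0.043155), k3 = (-0.058328, 0.044048), k4 = (-0.050509, 0.033343); V <- V + (h/6)(k1 + 2k2 + 2k3 + k4): V^s = 0.1104, V^t = 1.0113
step 2: k1 = (-0.050514, 0.033346), k2 = (-0.046246, 0.027747), k3 = (-0.046483, 0.027890), k4 = (-0.044844, 0.025163); V <- V + (h/6)(k1 + 2k2 + 2k3 + k4): V^s = 0.0987, V^t = 1.0183
step 3: k1 = (-0.044823, 0.025151), k2 = (-0.045569, 0.024462), k3 = (-0.045553, 0.024453), k4 = (-0.048581, 0.025447); V <- V + (h/6)(k1 + 2k2 + 2k3 + k4): V^s = 0.0872, V^t = 1.0245
step 4: k1 = (-0.048585, 0.025449), k2 = (-0.054142, 0.028194), k3 = (-0.054264, 0.028258), k4 = (-0.063088, 0.033297); V <- V + (h/6)(k1 + 2k2 + 2k3 + k4): V^s = 0.0736, V^t = 1.0317

Answer: V^s = 0.0736, V^t = 1.0317


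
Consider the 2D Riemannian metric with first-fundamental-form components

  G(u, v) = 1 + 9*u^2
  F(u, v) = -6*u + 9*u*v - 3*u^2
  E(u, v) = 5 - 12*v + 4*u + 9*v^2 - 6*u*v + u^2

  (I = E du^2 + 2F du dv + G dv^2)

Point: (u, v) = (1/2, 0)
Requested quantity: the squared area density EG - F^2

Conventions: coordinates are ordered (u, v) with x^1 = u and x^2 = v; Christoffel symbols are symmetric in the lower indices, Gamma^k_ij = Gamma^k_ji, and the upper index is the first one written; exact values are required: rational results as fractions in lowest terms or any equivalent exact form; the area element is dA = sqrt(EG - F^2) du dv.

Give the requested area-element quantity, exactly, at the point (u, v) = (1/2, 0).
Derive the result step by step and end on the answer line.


E = 29/4, F = -15/4, G = 13/4; EG - F^2 = 19/2

Answer: EG - F^2 = 19/2


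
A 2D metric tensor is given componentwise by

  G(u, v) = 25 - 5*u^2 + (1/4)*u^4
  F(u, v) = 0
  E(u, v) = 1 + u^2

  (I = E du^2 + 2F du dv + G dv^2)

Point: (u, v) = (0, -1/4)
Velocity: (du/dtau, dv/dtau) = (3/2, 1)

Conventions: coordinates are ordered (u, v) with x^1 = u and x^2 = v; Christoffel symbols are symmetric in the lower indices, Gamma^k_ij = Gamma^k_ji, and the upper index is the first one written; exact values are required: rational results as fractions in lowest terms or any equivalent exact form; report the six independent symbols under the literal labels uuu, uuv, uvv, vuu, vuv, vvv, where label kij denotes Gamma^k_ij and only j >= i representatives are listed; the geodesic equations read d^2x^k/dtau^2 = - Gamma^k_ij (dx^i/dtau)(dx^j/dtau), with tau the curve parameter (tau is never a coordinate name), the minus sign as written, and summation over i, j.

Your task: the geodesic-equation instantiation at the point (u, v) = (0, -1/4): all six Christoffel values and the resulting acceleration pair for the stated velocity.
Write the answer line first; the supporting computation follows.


Answer: Gamma_uuu = 0, Gamma_uuv = 0, Gamma_uvv = 0, Gamma_vuu = 0, Gamma_vuv = 0, Gamma_vvv = 0; accelerations (d^2u/dtau^2, d^2v/dtau^2) = (0, 0)

E = 1, F = 0, G = 25 at the point
E_u = 0, E_v = 0, F_u = 0, F_v = 0, G_u = 0, G_v = 0
EG - F^2 = 25;  g^inv = (1/25) * [[25, 0], [0, 1]]
first-kind symbols [ij,l] = (1/2)(d_i g_jl + d_j g_il - d_l g_ij): [uu,u] = E_u/2 = 0, [uu,v] = F_u - E_v/2 = 0, [uv,u] = E_v/2 = 0, [uv,v] = G_u/2 = 0, [vv,u] = F_v - G_u/2 = 0, [vv,v] = G_v/2 = 0
Gamma^u_ij = (G*[ij,u] - F*[ij,v])/(EG - F^2), Gamma^v_ij = (E*[ij,v] - F*[ij,u])/(EG - F^2)
Gamma_uuu = 0, Gamma_uuv = 0, Gamma_uvv = 0, Gamma_vuu = 0, Gamma_vuv = 0, Gamma_vvv = 0
d^2u/dtau^2 = -(Gamma_uuu*(3/2)^2 + 2*Gamma_uuv*(3/2)*(1) + Gamma_uvv*(1)^2) = 0
d^2v/dtau^2 = -(Gamma_vuu*(3/2)^2 + 2*Gamma_vuv*(3/2)*(1) + Gamma_vvv*(1)^2) = 0


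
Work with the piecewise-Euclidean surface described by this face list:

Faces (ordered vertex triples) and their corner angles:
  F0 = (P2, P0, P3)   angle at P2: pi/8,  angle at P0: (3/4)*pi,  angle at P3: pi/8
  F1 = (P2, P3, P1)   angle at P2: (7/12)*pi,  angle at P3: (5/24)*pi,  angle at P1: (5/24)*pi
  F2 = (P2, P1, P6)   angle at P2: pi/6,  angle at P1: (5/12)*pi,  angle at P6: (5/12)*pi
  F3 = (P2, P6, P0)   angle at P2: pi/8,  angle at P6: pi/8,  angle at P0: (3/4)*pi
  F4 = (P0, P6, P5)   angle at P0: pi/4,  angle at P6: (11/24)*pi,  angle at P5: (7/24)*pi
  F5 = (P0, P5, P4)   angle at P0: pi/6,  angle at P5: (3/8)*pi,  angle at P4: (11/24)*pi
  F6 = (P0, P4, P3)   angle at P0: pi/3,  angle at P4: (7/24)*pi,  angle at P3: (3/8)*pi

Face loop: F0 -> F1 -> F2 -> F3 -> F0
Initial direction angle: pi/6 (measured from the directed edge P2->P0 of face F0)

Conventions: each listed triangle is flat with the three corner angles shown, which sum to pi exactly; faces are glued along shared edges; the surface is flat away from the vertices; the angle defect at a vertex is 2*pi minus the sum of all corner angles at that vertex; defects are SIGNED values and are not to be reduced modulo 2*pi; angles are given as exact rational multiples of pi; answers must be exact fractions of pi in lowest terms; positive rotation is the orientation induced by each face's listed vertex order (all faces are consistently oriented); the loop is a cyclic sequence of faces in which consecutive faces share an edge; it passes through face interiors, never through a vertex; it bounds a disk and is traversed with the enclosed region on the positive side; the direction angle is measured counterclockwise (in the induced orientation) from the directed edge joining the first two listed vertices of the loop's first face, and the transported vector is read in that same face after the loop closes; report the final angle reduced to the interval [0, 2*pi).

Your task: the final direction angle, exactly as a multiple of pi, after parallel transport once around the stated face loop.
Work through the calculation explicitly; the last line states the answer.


enclosed vertex P2: corner angles sum to pi, defect = 2*pi - pi = pi
by Gauss-Bonnet the loop rotates the vector by the enclosed defect sum (positive orientation, mod 2*pi)
final angle = pi/6 + pi = (7/6)*pi (mod 2*pi)

Answer: final direction angle = (7/6)*pi


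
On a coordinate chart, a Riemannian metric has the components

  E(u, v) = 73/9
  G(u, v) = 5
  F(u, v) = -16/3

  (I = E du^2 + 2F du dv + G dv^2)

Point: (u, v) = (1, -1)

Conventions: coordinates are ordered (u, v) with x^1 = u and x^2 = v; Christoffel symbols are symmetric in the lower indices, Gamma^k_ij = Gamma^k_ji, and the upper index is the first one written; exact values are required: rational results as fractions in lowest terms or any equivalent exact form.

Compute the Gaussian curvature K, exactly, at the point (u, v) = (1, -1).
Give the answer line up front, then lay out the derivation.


Answer: K = 0

E = 73/9, F = -16/3, G = 5, EG - F^2 = 109/9 at the point
E_u = 0, E_v = 0, F_u = 0, F_v = 0, G_u = 0, G_v = 0
E_vv = 0, F_uv = 0, G_uu = 0
By Brioschi, K is (det M1 - det M2) divided by (EG - F^2) squared.
M1 = [[-E_vv/2 + F_uv - G_uu/2, E_u/2, F_u - E_v/2], [F_v - G_u/2, E, F], [G_v/2, F, G]] = [[0, 0, 0], [0, 73/9, -16/3], [0, -16/3, 5]]; det M1 = 0
M2 = [[0, E_v/2, G_u/2], [E_v/2, E, F], [G_u/2, F, G]] = [[0, 0, 0], [0, 73/9, -16/3], [0, -16/3, 5]]; det M2 = 0
det M1 - det M2 = 0; K = 0 / (109/9)^2 = 0


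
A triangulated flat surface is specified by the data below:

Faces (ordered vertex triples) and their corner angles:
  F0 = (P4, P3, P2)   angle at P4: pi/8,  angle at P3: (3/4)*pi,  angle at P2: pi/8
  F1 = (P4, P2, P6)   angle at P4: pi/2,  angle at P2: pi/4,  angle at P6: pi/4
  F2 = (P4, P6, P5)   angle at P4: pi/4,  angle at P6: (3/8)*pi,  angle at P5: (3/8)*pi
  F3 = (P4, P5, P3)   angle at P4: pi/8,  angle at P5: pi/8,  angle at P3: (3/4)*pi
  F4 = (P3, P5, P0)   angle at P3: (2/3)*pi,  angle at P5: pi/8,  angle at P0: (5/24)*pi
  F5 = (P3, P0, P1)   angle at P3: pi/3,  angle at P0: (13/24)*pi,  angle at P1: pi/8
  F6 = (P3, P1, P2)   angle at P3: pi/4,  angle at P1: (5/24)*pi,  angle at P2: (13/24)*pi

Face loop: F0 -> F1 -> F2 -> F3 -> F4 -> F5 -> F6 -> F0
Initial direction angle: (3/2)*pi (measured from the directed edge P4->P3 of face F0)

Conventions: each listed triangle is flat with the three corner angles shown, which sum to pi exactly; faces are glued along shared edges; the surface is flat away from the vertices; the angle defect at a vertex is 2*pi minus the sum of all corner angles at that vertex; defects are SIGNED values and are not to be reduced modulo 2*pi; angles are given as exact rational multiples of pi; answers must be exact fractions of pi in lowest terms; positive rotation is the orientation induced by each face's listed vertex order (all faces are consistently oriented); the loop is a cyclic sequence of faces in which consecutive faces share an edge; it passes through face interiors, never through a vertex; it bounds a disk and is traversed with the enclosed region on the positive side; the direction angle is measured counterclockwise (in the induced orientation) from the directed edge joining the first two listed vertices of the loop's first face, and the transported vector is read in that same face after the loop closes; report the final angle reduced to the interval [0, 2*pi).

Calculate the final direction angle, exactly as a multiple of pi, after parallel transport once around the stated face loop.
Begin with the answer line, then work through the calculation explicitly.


Answer: final direction angle = (7/4)*pi

enclosed vertex P3: corner angles sum to (11/4)*pi, defect = 2*pi - (11/4)*pi = (-3/4)*pi
enclosed vertex P4: corner angles sum to pi, defect = 2*pi - pi = pi
holonomy = initial angle + sum of enclosed defects (mod 2*pi), positive in the induced orientation
final angle = (3/2)*pi + pi/4 = (7/4)*pi (mod 2*pi)


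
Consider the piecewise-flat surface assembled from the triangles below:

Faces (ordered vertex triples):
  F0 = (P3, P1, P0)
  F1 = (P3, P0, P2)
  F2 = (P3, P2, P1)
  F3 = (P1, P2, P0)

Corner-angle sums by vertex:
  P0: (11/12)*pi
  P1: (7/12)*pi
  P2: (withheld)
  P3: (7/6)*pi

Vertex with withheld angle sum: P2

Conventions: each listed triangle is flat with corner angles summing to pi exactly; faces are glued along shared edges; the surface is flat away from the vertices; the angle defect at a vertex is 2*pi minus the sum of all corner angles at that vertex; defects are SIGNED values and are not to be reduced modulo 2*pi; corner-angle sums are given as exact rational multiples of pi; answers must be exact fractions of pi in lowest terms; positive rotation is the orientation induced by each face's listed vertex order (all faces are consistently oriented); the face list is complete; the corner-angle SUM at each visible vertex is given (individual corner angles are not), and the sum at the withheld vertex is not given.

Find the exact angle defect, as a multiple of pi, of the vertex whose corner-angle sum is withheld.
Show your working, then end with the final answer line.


V = 4, E = 6, F = 4; chi = V - E + F = 2
Gauss-Bonnet: total defect = 2*pi*chi = 4*pi; visible defects sum to (10/3)*pi

Answer: defect(P2) = (2/3)*pi


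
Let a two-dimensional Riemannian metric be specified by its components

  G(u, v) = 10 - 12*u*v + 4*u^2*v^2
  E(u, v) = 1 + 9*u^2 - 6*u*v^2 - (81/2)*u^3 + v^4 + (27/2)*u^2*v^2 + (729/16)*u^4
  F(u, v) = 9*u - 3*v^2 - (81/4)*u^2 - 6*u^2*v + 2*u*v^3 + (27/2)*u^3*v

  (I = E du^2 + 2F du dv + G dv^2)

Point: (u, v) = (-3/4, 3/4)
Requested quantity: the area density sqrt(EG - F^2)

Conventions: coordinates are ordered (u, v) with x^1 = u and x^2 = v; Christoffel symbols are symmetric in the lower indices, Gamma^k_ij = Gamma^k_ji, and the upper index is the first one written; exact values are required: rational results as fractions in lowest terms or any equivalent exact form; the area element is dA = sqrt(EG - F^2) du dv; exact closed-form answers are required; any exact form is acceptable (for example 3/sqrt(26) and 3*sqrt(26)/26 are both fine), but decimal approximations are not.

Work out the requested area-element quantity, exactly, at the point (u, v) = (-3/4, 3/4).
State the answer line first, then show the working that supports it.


Answer: sqrt(EG - F^2) = sqrt(252721)/64

E = 183025/4096, F = -13959/512, G = 1153/64; EG - F^2 = 252721/4096


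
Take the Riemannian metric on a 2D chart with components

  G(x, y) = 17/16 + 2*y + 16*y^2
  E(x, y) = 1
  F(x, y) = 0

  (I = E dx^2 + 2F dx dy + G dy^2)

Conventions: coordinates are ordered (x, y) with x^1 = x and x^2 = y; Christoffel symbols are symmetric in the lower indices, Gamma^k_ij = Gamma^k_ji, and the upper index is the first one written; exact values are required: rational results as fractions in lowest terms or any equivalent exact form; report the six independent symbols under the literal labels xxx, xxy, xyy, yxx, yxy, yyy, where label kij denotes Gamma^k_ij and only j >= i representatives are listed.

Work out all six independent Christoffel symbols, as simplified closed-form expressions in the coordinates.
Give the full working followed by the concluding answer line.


E = 1; F = 0; G = 17/16 + 2*y + 16*y^2
Gamma^k_ij = (1/2) g^{kl} (d_i g_jl + d_j g_il - d_l g_ij), with g^inv = (1/(EG-F^2)) [[G, -F], [-F, E]]
first partials: E_x = 0, E_y = 0, F_x = 0, F_y = 0, G_x = 0, G_y = 2 + 32*y
D = EG - F^2 = 17/16 + 2*y + 16*y^2
expanded: Gamma^x_xx = (G E_x - 2F F_x + F E_y)/(2D), Gamma^x_xy = (G E_y - F G_x)/(2D), Gamma^x_yy = (2G F_y - G G_x - F G_y)/(2D), Gamma^y_xx = (2E F_x - E E_y - F E_x)/(2D), Gamma^y_xy = (E G_x - F E_y)/(2D), Gamma^y_yy = (E G_y - 2F F_y + F G_x)/(2D); substitute and cancel common factors

Answer: Gamma_xxx = 0, Gamma_xxy = 0, Gamma_xyy = 0, Gamma_yxx = 0, Gamma_yxy = 0, Gamma_yyy = (256*y + 16)/(256*y^2 + 32*y + 17)


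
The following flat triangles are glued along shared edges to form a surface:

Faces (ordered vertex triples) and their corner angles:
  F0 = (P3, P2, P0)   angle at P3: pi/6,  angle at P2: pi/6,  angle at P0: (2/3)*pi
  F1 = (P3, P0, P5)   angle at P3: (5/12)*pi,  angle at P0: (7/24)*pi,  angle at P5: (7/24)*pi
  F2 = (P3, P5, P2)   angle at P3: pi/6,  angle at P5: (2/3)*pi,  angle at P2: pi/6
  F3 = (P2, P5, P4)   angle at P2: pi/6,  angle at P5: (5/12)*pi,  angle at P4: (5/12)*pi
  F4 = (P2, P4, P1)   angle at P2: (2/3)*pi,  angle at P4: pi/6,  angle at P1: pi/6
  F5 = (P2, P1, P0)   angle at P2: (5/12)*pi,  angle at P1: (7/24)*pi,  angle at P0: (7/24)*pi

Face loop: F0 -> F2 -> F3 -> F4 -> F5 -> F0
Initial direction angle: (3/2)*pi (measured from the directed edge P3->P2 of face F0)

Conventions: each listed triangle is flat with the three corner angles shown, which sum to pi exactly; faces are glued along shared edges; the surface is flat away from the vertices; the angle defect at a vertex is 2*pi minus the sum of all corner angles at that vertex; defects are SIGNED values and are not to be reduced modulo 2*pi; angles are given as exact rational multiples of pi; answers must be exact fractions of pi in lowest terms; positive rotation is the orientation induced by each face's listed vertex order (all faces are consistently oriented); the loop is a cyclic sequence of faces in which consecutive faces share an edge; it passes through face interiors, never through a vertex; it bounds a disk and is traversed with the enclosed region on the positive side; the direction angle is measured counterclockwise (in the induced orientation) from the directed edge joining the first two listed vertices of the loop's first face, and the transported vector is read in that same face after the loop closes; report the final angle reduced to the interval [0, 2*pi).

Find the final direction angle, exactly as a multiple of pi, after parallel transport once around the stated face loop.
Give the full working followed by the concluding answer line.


enclosed vertex P2: corner angles sum to (19/12)*pi, defect = 2*pi - (19/12)*pi = (5/12)*pi
the rotation equals the total enclosed defect, so the final angle is initial + defects (mod 2*pi)
final angle = (3/2)*pi + (5/12)*pi = (23/12)*pi (mod 2*pi)

Answer: final direction angle = (23/12)*pi


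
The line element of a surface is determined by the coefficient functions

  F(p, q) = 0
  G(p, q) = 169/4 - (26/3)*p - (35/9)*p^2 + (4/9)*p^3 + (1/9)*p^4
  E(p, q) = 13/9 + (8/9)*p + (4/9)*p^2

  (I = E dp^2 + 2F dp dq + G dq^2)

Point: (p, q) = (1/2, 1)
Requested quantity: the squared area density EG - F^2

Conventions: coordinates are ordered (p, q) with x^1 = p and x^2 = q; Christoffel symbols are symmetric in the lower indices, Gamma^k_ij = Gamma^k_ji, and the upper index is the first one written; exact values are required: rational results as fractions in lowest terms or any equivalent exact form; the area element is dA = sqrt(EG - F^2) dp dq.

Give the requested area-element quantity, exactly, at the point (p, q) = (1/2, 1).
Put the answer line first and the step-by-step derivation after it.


Answer: EG - F^2 = 5329/72

E = 2, F = 0, G = 5329/144; EG - F^2 = 5329/72


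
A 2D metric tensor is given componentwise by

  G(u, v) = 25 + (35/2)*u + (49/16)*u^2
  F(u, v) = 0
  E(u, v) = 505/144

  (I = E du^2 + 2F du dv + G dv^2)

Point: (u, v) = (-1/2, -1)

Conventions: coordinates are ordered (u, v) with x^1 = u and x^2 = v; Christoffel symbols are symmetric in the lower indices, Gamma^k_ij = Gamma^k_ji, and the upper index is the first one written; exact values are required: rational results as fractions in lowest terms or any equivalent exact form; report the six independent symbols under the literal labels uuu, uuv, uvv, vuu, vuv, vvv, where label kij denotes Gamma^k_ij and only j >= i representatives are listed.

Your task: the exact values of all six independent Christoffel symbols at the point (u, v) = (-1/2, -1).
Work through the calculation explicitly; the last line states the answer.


E = 505/144, F = 0, G = 1089/64 at the point
E_u = 0, E_v = 0, F_u = 0, F_v = 0, G_u = 231/16, G_v = 0
EG - F^2 = 61105/1024;  g^inv = (1024/61105) * [[1089/64, 0], [0, 505/144]]
first-kind symbols [ij,l] = (1/2)(d_i g_jl + d_j g_il - d_l g_ij): [uu,u] = E_u/2 = 0, [uu,v] = F_u - E_v/2 = 0, [uv,u] = E_v/2 = 0, [uv,v] = G_u/2 = 231/32, [vv,u] = F_v - G_u/2 = -231/32, [vv,v] = G_v/2 = 0
Gamma^u_ij = (G*[ij,u] - F*[ij,v])/(EG - F^2), Gamma^v_ij = (E*[ij,v] - F*[ij,u])/(EG - F^2)

Answer: Gamma_uuu = 0, Gamma_uuv = 0, Gamma_uvv = -2079/1010, Gamma_vuu = 0, Gamma_vuv = 14/33, Gamma_vvv = 0


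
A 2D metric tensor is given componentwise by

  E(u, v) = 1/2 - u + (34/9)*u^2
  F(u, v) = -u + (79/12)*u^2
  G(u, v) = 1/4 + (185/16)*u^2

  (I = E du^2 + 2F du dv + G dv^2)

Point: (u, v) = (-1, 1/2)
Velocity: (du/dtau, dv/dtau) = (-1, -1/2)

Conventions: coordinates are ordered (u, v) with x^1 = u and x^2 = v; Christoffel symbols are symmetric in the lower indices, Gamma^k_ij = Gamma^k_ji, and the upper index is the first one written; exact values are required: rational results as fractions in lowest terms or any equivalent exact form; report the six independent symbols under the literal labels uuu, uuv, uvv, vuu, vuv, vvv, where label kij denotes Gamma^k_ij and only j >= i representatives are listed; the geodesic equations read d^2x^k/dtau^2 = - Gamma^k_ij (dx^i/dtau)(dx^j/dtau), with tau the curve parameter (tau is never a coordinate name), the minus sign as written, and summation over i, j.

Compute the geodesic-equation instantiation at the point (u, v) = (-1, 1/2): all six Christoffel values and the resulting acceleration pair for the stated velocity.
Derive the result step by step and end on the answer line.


E = 95/18, F = 91/12, G = 189/16 at the point
E_u = -77/9, E_v = 0, F_u = -85/6, F_v = 0, G_u = -185/8, G_v = 0
EG - F^2 = 1393/288;  g^inv = (288/1393) * [[189/16, -91/12], [-91/12, 95/18]]
first-kind symbols [ij,l] = (1/2)(d_i g_jl + d_j g_il - d_l g_ij): [uu,u] = E_u/2 = -77/18, [uu,v] = F_u - E_v/2 = -85/6, [uv,u] = E_v/2 = 0, [uv,v] = G_u/2 = -185/16, [vv,u] = F_v - G_u/2 = 185/16, [vv,v] = G_v/2 = 0
Gamma^u_ij = (G*[ij,u] - F*[ij,v])/(EG - F^2), Gamma^v_ij = (E*[ij,v] - F*[ij,u])/(EG - F^2)
Gamma_uuu = 2341/199, Gamma_uuv = 7215/398, Gamma_uvv = 44955/1592, Gamma_vuu = -36572/4179, Gamma_vuv = -17575/1393, Gamma_vvv = -7215/398
d^2u/dtau^2 = -(Gamma_uuu*(-1)^2 + 2*Gamma_uuv*(-1)*(-1/2) + Gamma_uvv*(-1/2)^2) = -235307/6368
d^2v/dtau^2 = -(Gamma_vuu*(-1)^2 + 2*Gamma_vuv*(-1)*(-1/2) + Gamma_vvv*(-1/2)^2) = 865891/33432

Answer: Gamma_uuu = 2341/199, Gamma_uuv = 7215/398, Gamma_uvv = 44955/1592, Gamma_vuu = -36572/4179, Gamma_vuv = -17575/1393, Gamma_vvv = -7215/398; accelerations (d^2u/dtau^2, d^2v/dtau^2) = (-235307/6368, 865891/33432)


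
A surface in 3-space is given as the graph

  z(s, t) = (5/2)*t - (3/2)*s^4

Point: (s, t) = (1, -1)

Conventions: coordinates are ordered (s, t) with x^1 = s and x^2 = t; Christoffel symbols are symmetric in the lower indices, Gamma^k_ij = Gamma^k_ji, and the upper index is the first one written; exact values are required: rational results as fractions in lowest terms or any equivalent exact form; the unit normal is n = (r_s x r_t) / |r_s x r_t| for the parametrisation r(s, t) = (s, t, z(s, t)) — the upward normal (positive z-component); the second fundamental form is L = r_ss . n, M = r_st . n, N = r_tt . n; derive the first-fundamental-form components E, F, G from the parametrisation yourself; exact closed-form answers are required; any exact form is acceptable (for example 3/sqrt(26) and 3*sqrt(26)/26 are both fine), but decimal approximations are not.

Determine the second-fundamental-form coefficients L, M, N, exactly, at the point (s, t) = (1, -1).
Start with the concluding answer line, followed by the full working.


Answer: L = -36*sqrt(173)/173, M = 0, N = 0

z_s = -6, z_t = 5/2, z_ss = -18, z_st = 0, z_tt = 0
E = 37, F = -15, G = 29/4; answer radicand W^2 = 173/4
unnormalised second-form numerators: l = -18, m = 0, n = 0; L = l/sqrt(173/4), and similarly M = m/sqrt(W^2), N = n/sqrt(W^2)


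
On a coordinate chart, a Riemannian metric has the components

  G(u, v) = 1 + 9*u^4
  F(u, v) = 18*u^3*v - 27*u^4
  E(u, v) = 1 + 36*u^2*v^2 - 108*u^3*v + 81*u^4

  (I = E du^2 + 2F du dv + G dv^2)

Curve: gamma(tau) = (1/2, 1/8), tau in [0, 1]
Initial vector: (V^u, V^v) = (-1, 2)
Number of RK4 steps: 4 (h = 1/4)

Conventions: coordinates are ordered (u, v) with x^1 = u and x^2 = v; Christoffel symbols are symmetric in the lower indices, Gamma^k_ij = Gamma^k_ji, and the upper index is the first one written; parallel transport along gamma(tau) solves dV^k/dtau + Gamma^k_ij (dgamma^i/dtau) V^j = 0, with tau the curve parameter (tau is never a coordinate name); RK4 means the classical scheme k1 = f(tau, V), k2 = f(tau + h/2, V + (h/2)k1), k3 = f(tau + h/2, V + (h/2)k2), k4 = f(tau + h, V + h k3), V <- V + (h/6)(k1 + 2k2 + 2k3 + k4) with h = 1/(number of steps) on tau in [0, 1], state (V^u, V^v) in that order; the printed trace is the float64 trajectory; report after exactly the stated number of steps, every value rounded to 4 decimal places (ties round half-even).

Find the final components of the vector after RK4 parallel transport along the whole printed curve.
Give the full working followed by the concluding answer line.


gamma'(tau) = (0, 0); f(tau, V)^k = -Gamma^k_ij(gamma(tau)) gamma'^i(tau) V^j; h = 1/4; intermediate values shown to 6 dp
curve data and Christoffel symbols at the stage parameters:
  tau = 0.000000: gamma = (0.500000, 0.125000), gamma' = (0.000000, 0.000000); Gamma_uuu = 3.046154, Gamma_uuv = -1.107692, Gamma_uvv = 0.000000, Gamma_vuu = -1.218462, Gamma_vuv = 0.443077, Gamma_vvv = 0.000000
  tau = 0.125000: gamma = (0.500000, 0.125000), gamma' = (0.000000, 0.000000); Gamma_uuu = 3.046154, Gamma_uuv = -1.107692, Gamma_uvv = 0.000000, Gamma_vuu = -1.218462, Gamma_vuv = 0.443077, Gamma_vvv = 0.000000
  tau = 0.250000: gamma = (0.500000, 0.125000), gamma' = (0.000000, 0.000000); Gamma_uuu = 3.046154, Gamma_uuv = -1.107692, Gamma_uvv = 0.000000, Gamma_vuu = -1.218462, Gamma_vuv = 0.443077, Gamma_vvv = 0.000000
  tau = 0.375000: gamma = (0.500000, 0.125000), gamma' = (0.000000, 0.000000); Gamma_uuu = 3.046154, Gamma_uuv = -1.107692, Gamma_uvv = 0.000000, Gamma_vuu = -1.218462, Gamma_vuv = 0.443077, Gamma_vvv = 0.000000
  tau = 0.500000: gamma = (0.500000, 0.125000), gamma' = (0.000000, 0.000000); Gamma_uuu = 3.046154, Gamma_uuv = -1.107692, Gamma_uvv = 0.000000, Gamma_vuu = -1.218462, Gamma_vuv = 0.443077, Gamma_vvv = 0.000000
  tau = 0.625000: gamma = (0.500000, 0.125000), gamma' = (0.000000, 0.000000); Gamma_uuu = 3.046154, Gamma_uuv = -1.107692, Gamma_uvv = 0.000000, Gamma_vuu = -1.218462, Gamma_vuv = 0.443077, Gamma_vvv = 0.000000
  tau = 0.750000: gamma = (0.500000, 0.125000), gamma' = (0.000000, 0.000000); Gamma_uuu = 3.046154, Gamma_uuv = -1.107692, Gamma_uvv = 0.000000, Gamma_vuu = -1.218462, Gamma_vuv = 0.443077, Gamma_vvv = 0.000000
  tau = 0.875000: gamma = (0.500000, 0.125000), gamma' = (0.000000, 0.000000); Gamma_uuu = 3.046154, Gamma_uuv = -1.107692, Gamma_uvv = 0.000000, Gamma_vuu = -1.218462, Gamma_vuv = 0.443077, Gamma_vvv = 0.000000
  tau = 1.000000: gamma = (0.500000, 0.125000), gamma' = (0.000000, 0.000000); Gamma_uuu = 3.046154, Gamma_uuv = -1.107692, Gamma_uvv = 0.000000, Gamma_vuu = -1.218462, Gamma_vuv = 0.443077, Gamma_vvv = 0.000000
step 0: V^u = -1.0000, V^v = 2.0000
step 1: k1 = (0.000000, 0.000000), k2 = (0.000000, 0.000000), k3 = (0.000000, 0.000000), k4 = (0.000000, 0.000000); V <- V + (h/6)(k1 + 2k2 + 2k3 + k4): V^u = -1.0000, V^v = 2.0000
step 2: k1 = (0.000000, 0.000000), k2 = (0.000000, 0.000000), k3 = (0.000000, 0.000000), k4 = (0.000000, 0.000000); V <- V + (h/6)(k1 + 2k2 + 2k3 + k4): V^u = -1.0000, V^v = 2.0000
step 3: k1 = (0.000000, 0.000000), k2 = (0.000000, 0.000000), k3 = (0.000000, 0.000000), k4 = (0.000000, 0.000000); V <- V + (h/6)(k1 + 2k2 + 2k3 + k4): V^u = -1.0000, V^v = 2.0000
step 4: k1 = (0.000000, 0.000000), k2 = (0.000000, 0.000000), k3 = (0.000000, 0.000000), k4 = (0.000000, 0.000000); V <- V + (h/6)(k1 + 2k2 + 2k3 + k4): V^u = -1.0000, V^v = 2.0000

Answer: V^u = -1.0000, V^v = 2.0000


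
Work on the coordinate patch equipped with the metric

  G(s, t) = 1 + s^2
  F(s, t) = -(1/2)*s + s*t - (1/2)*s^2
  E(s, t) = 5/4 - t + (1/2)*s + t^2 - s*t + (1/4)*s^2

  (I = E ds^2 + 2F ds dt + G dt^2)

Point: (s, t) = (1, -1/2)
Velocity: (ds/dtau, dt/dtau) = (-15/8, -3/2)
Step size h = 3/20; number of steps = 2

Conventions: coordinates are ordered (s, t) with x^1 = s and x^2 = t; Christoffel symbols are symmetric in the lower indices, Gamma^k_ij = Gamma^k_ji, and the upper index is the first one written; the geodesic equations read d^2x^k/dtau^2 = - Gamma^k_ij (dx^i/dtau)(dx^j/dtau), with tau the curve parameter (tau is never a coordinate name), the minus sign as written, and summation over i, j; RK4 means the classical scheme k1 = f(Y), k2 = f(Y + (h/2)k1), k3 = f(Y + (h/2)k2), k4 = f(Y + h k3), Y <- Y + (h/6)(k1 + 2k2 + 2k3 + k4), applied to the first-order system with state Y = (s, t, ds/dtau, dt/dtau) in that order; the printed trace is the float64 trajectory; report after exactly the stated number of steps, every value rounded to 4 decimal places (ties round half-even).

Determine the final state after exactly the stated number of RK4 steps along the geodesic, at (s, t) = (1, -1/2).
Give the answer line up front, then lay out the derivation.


Answer: s = 0.5048, t = -0.9852, ds/dtau = -1.4166, dt/dtau = -1.7114

f(Y) = (ds/dtau, dt/dtau, -Gamma^s_ij Y'^i Y'^j, -Gamma^t_ij Y'^i Y'^j) with the Gammas evaluated at the stage position; h = 0.150000; intermediate values shown to 6 dp
step 0: s = 1.0000, t = -0.5000, ds/dtau = -1.8750, dt/dtau = -1.5000
step 1:
  k1: at (s, t) = (1.000000, -0.500000), (ds/dtau, dt/dtau) = (-1.875000, -1.500000); Gamma_sss = 0.176471, Gamma_sst = -0.352941, Gamma_stt = 0.000000, Gamma_tss = -0.117647, Gamma_tst = 0.235294, Gamma_ttt = 0.000000; k1 = (-1.875000, -1.500000, 1.364890, -0.909926)
  k2: at (s, t) = (0.859375, -0.612500), (ds/dtau, dt/dtau) = (-1.772633, -1.568244); Gamma_sss = 0.187301, Gamma_sst = -0.374602, Gamma_stt = 0.000000, Gamma_tss = -0.104372, Gamma_tst = 0.208745, Gamma_ttt = 0.000000; k2 = (-1.772633, -1.568244, 1.494187, -0.832627)
  k3: at (s, t) = (0.867053, -0.617618), (ds/dtau, dt/dtau) = (-1.762936, -1.562447); Gamma_sss = 0.186533, Gamma_sst = -0.373066, Gamma_stt = 0.000000, Gamma_tss = -0.104267, Gamma_tst = 0.208535, Gamma_ttt = 0.000000; k3 = (-1.762936, -1.562447, 1.475482, -0.824759)
  k4: at (s, t) = (0.735560, -0.734367), (ds/dtau, dt/dtau) = (-1.653678, -1.623714); Gamma_sss = 0.195007, Gamma_sst = -0.390014, Gamma_stt = 0.000000, Gamma_tss = -0.089529, Gamma_tst = 0.179059, Gamma_ttt = 0.000000; k4 = (-1.653678, -1.623714, 1.561176, -0.716750)
  Y <- Y + (h/6)(k1 + 2k2 + 2k3 + k4): s = 0.7350, t = -0.7346, ds/dtau = -1.6534, dt/dtau = -1.6235
step 2:
  k1: at (s, t) = (0.735005, -0.734627), (ds/dtau, dt/dtau) = (-1.653365, -1.623536); Gamma_sss = 0.195046, Gamma_sst = -0.390092, Gamma_stt = 0.000000, Gamma_tss = -0.089481, Gamma_tst = 0.178962, Gamma_ttt = 0.000000; k1 = (-1.653365, -1.623536, 1.561067, -0.716166)
  k2: at (s, t) = (0.611002, -0.856393), (ds/dtau, dt/dtau) = (-1.536285, -1.677249); Gamma_sss = 0.200944, Gamma_sst = -0.401888, Gamma_stt = 0.000000, Gamma_tss = -0.073878, Gamma_tst = 0.147756, Gamma_ttt = 0.000000; k2 = (-1.536285, -1.677249, 1.596854, -0.587090)
  k3: at (s, t) = (0.619783, -0.860421), (ds/dtau, dt/dtau) = (-1.533601, -1.667568); Gamma_sss = 0.200082, Gamma_sst = -0.400163, Gamma_stt = 0.000000, Gamma_tss = -0.074242, Gamma_tst = 0.148484, Gamma_ttt = 0.000000; k3 = (-1.533601, -1.667568, 1.576165, -0.584849)
  k4: at (s, t) = (0.504964, -0.984763), (ds/dtau, dt/dtau) = (-1.416940, -1.711264); Gamma_sss = 0.203281, Gamma_sst = -0.406562, Gamma_stt = 0.000000, Gamma_tss = -0.059088, Gamma_tst = 0.118175, Gamma_ttt = 0.000000; k4 = (-1.416940, -1.711264, 1.563499, -0.454462)
  Y <- Y + (h/6)(k1 + 2k2 + 2k3 + k4): s = 0.5048, t = -0.9852, ds/dtau = -1.4166, dt/dtau = -1.7114


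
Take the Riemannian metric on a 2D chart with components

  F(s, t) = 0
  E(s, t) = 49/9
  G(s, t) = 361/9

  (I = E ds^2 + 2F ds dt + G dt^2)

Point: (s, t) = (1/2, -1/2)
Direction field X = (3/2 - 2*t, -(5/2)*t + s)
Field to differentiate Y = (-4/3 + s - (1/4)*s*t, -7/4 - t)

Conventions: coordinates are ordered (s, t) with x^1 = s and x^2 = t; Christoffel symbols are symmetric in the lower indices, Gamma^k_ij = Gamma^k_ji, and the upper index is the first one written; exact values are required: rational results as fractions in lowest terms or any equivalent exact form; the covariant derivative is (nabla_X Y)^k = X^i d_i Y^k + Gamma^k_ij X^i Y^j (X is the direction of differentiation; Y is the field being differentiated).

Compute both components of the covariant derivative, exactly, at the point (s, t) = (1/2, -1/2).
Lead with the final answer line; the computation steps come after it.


Answer: (nabla_X Y)^s = 83/32, (nabla_X Y)^t = -7/4

E = 49/9, F = 0, G = 361/9 at the point
E_s = 0, E_t = 0, F_s = 0, F_t = 0, G_s = 0, G_t = 0
EG - F^2 = 17689/81;  g^inv = (81/17689) * [[361/9, 0], [0, 49/9]]
first-kind symbols [ij,l] = (1/2)(d_i g_jl + d_j g_il - d_l g_ij): [ss,s] = E_s/2 = 0, [ss,t] = F_s - E_t/2 = 0, [st,s] = E_t/2 = 0, [st,t] = G_s/2 = 0, [tt,s] = F_t - G_s/2 = 0, [tt,t] = G_t/2 = 0
Gamma^s_ij = (G*[ij,s] - F*[ij,t])/(EG - F^2), Gamma^t_ij = (E*[ij,t] - F*[ij,s])/(EG - F^2)
Gamma_sss = 0, Gamma_sst = 0, Gamma_stt = 0, Gamma_tss = 0, Gamma_tst = 0, Gamma_ttt = 0
X = (5/2, 7/4), Y = (-37/48, -5/4) at the point
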